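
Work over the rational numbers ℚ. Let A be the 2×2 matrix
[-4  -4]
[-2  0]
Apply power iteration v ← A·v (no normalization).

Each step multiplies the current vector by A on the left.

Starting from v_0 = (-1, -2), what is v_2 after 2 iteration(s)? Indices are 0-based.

v_0 = (-1, -2).
v_1 = A·v_0 = (12, 2).
v_2 = A·v_1 = (-56, -24).

v_2 = (-56, -24)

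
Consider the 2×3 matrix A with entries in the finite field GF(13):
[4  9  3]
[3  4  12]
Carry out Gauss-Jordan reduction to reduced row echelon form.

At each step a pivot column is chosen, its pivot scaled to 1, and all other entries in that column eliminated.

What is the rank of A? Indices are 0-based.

rank = 2

pivot(0,0)=4: scale R0 → (1, 12, 4)
  clear (1,0): R1 −= (3)R0 → (0, 7, 0)
pivot(1,1)=7: scale R1 → (0, 1, 0)
  clear (0,1): R0 −= (12)R1 → (1, 0, 4)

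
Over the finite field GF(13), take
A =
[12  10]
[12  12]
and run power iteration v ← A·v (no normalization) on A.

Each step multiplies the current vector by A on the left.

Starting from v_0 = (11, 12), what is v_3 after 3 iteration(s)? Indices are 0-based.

v_0 = (11, 12).
v_1 = A·v_0 = (5, 3).
v_2 = A·v_1 = (12, 5).
v_3 = A·v_2 = (12, 9).

v_3 = (12, 9)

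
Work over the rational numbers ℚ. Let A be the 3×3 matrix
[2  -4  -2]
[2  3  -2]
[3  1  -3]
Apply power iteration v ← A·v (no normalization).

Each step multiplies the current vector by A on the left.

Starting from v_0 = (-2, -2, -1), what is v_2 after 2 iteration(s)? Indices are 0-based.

v_0 = (-2, -2, -1).
v_1 = A·v_0 = (6, -8, -5).
v_2 = A·v_1 = (54, -2, 25).

v_2 = (54, -2, 25)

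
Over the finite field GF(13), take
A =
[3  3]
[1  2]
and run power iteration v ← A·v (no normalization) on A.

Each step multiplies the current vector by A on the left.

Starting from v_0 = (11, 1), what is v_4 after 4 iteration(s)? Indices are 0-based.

v_4 = (3, 12)

v_0 = (11, 1).
v_1 = A·v_0 = (10, 0).
v_2 = A·v_1 = (4, 10).
v_3 = A·v_2 = (3, 11).
v_4 = A·v_3 = (3, 12).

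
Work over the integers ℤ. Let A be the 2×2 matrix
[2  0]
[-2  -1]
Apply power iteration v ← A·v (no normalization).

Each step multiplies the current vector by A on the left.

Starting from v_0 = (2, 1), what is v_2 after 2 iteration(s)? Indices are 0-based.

v_0 = (2, 1).
v_1 = A·v_0 = (4, -5).
v_2 = A·v_1 = (8, -3).

v_2 = (8, -3)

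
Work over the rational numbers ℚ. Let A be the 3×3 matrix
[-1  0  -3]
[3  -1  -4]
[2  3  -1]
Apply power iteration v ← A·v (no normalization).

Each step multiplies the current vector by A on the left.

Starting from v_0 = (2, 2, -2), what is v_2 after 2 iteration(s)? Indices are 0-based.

v_2 = (-40, -48, 32)

v_0 = (2, 2, -2).
v_1 = A·v_0 = (4, 12, 12).
v_2 = A·v_1 = (-40, -48, 32).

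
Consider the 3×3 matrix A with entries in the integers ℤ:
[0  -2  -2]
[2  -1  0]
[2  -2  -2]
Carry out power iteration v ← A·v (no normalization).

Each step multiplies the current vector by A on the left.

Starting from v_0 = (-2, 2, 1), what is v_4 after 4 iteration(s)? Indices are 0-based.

v_4 = (-212, -126, -268)

v_0 = (-2, 2, 1).
v_1 = A·v_0 = (-6, -6, -10).
v_2 = A·v_1 = (32, -6, 20).
v_3 = A·v_2 = (-28, 70, 36).
v_4 = A·v_3 = (-212, -126, -268).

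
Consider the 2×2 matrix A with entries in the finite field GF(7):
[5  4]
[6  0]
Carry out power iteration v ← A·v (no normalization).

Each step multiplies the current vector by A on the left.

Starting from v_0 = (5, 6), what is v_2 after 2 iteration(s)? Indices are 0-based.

v_2 = (1, 0)

v_0 = (5, 6).
v_1 = A·v_0 = (0, 2).
v_2 = A·v_1 = (1, 0).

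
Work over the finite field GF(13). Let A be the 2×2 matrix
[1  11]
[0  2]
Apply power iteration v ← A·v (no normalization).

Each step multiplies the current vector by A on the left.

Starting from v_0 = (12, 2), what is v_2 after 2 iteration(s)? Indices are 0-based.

v_2 = (0, 8)

v_0 = (12, 2).
v_1 = A·v_0 = (8, 4).
v_2 = A·v_1 = (0, 8).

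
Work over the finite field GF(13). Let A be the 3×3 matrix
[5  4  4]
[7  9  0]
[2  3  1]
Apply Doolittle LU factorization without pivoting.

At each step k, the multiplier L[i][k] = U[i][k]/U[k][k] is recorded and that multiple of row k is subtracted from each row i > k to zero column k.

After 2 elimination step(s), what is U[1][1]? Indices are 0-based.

U[1][1] = 6

k=0: U[0][0]=5
  eliminate (1,0): mult=4, new row 1: (0, 6, 10); set L[1][0]=4
  eliminate (2,0): mult=3, new row 2: (0, 4, 2); set L[2][0]=3
k=1: U[1][1]=6
  eliminate (2,1): mult=5, new row 2: (0, 0, 4); set L[2][1]=5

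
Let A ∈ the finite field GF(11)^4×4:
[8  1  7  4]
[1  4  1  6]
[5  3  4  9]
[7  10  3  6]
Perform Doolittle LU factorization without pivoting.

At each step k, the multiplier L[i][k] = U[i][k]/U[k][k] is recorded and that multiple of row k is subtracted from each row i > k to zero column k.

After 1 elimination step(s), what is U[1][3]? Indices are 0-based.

k=0: U[0][0]=8
  eliminate (1,0): mult=7, new row 1: (0, 8, 7, 0); set L[1][0]=7
  eliminate (2,0): mult=2, new row 2: (0, 1, 1, 1); set L[2][0]=2
  eliminate (3,0): mult=5, new row 3: (0, 5, 1, 8); set L[3][0]=5

U[1][3] = 0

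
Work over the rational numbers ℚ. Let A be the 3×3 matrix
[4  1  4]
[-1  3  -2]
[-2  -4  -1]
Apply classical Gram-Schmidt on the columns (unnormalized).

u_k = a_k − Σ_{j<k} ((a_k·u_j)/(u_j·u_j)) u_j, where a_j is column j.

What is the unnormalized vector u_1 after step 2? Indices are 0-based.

u_1 = (-5/7, 24/7, -22/7)

Step 1: u_0 = a_0 = (4, -1, -2).
Step 2: u_1 = a_1 − (3/7)·u_0 = (-5/7, 24/7, -22/7).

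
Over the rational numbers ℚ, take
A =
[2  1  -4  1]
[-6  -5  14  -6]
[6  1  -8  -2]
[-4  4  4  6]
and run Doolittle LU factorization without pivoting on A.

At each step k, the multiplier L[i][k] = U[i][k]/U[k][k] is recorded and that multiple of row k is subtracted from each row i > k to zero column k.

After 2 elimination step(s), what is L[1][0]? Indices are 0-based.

L[1][0] = -3

Step 1: pivot at (0,0) is 2.
  row1 ← row1 − (-3)·row0  ⇒  L[1][0]=-3, U row1=(0, -2, 2, -3)
  row2 ← row2 − (3)·row0  ⇒  L[2][0]=3, U row2=(0, -2, 4, -5)
  row3 ← row3 − (-2)·row0  ⇒  L[3][0]=-2, U row3=(0, 6, -4, 8)
Step 2: pivot at (1,1) is -2.
  row2 ← row2 − (1)·row1  ⇒  L[2][1]=1, U row2=(0, 0, 2, -2)
  row3 ← row3 − (-3)·row1  ⇒  L[3][1]=-3, U row3=(0, 0, 2, -1)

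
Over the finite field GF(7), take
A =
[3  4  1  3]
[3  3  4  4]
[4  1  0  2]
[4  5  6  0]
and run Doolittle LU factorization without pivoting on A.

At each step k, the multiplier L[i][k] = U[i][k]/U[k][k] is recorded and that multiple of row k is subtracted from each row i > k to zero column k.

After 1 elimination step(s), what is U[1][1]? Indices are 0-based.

U[1][1] = 6

Step 1: pivot at (0,0) is 3.
  row1 ← row1 − (1)·row0  ⇒  L[1][0]=1, U row1=(0, 6, 3, 1)
  row2 ← row2 − (6)·row0  ⇒  L[2][0]=6, U row2=(0, 5, 1, 5)
  row3 ← row3 − (6)·row0  ⇒  L[3][0]=6, U row3=(0, 2, 0, 3)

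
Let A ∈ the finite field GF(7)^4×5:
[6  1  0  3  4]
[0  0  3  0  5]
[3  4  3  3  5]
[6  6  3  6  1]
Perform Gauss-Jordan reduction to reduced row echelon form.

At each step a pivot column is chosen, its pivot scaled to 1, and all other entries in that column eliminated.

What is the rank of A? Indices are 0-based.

rank = 4

step 1: normalize row 0 (÷6) = (1, 6, 0, 4, 3)
  row 2: subtract 3×row0 = (0, 0, 3, 5, 3)
  row 3: subtract 6×row0 = (0, 5, 3, 3, 4)
step 2: exchange rows 1,3
step 2: normalize row 1 (÷5) = (0, 1, 2, 2, 5)
  row 0: subtract 6×row1 = (1, 0, 2, 6, 1)
step 3: normalize row 2 (÷3) = (0, 0, 1, 4, 1)
  row 0: subtract 2×row2 = (1, 0, 0, 5, 6)
  row 1: subtract 2×row2 = (0, 1, 0, 1, 3)
  row 3: subtract 3×row2 = (0, 0, 0, 2, 2)
step 4: normalize row 3 (÷2) = (0, 0, 0, 1, 1)
  row 0: subtract 5×row3 = (1, 0, 0, 0, 1)
  row 1: subtract 1×row3 = (0, 1, 0, 0, 2)
  row 2: subtract 4×row3 = (0, 0, 1, 0, 4)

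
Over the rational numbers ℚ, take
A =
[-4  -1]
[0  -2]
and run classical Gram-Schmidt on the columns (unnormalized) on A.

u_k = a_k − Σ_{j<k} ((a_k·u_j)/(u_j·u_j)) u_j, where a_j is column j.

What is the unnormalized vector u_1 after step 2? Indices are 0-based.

Step 1: u_0 = a_0 = (-4, 0).
Step 2: u_1 = a_1 − (1/4)·u_0 = (0, -2).

u_1 = (0, -2)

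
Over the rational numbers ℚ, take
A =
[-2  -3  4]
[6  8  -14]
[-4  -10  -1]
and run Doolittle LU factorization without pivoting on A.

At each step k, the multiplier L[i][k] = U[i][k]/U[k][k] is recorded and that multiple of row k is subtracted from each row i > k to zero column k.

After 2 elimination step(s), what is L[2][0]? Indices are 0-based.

[col 0] pivot -2
  R1 -= -3*R0 → (0, -1, -2)  (L[1][0] := -3)
  R2 -= 2*R0 → (0, -4, -9)  (L[2][0] := 2)
[col 1] pivot -1
  R2 -= 4*R1 → (0, 0, -1)  (L[2][1] := 4)

L[2][0] = 2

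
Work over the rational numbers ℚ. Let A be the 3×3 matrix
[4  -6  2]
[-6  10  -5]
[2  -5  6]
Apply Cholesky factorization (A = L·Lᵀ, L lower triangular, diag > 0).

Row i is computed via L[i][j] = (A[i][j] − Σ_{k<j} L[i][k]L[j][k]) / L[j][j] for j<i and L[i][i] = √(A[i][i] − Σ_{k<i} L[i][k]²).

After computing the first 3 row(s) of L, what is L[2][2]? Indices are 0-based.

L[2][2] = 1

Step 1: L[0][0] = √(4) = 2.
  L[1][0] = (-6) / L[0][0] = -3.
Step 2: L[1][1] = √(1) = 1.
  L[2][0] = (2) / L[0][0] = 1.
  L[2][1] = (-2) / L[1][1] = -2.
Step 3: L[2][2] = √(1) = 1.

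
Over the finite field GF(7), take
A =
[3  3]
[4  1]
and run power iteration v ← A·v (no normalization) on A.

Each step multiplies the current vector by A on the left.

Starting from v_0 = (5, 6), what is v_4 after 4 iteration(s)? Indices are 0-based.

v_4 = (6, 0)

v_0 = (5, 6).
v_1 = A·v_0 = (5, 5).
v_2 = A·v_1 = (2, 4).
v_3 = A·v_2 = (4, 5).
v_4 = A·v_3 = (6, 0).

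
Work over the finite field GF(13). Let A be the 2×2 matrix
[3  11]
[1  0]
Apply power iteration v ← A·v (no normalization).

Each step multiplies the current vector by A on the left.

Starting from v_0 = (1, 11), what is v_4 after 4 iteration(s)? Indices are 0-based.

v_0 = (1, 11).
v_1 = A·v_0 = (7, 1).
v_2 = A·v_1 = (6, 7).
v_3 = A·v_2 = (4, 6).
v_4 = A·v_3 = (0, 4).

v_4 = (0, 4)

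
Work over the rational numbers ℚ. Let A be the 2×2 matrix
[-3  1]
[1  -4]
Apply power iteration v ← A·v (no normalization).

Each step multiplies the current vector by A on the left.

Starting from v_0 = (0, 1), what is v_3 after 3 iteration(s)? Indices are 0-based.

v_0 = (0, 1).
v_1 = A·v_0 = (1, -4).
v_2 = A·v_1 = (-7, 17).
v_3 = A·v_2 = (38, -75).

v_3 = (38, -75)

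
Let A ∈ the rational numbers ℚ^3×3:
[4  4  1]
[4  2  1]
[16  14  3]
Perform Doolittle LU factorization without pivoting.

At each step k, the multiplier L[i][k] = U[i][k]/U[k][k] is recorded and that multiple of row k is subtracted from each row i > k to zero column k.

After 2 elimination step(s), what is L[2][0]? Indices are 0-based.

L[2][0] = 4

[col 0] pivot 4
  R1 -= 1*R0 → (0, -2, 0)  (L[1][0] := 1)
  R2 -= 4*R0 → (0, -2, -1)  (L[2][0] := 4)
[col 1] pivot -2
  R2 -= 1*R1 → (0, 0, -1)  (L[2][1] := 1)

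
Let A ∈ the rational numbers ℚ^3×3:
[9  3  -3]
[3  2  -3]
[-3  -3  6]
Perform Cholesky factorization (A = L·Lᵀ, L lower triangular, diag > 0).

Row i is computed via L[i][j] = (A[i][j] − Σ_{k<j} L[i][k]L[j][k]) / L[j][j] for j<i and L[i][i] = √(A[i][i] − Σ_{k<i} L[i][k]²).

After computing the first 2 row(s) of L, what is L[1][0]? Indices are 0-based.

Step 1: L[0][0] = √(9) = 3.
  L[1][0] = (3) / L[0][0] = 1.
Step 2: L[1][1] = √(1) = 1.

L[1][0] = 1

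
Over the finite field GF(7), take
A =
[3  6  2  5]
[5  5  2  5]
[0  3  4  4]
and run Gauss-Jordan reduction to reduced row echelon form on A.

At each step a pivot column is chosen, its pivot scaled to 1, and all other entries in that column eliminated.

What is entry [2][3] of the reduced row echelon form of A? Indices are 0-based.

[1] R0 /= 3  ⇒  (1, 2, 3, 4)
     R1 -= 5·R0  ⇒  (0, 2, 1, 6)
[2] R1 /= 2  ⇒  (0, 1, 4, 3)
     R0 -= 2·R1  ⇒  (1, 0, 2, 5)
     R2 -= 3·R1  ⇒  (0, 0, 6, 2)
[3] R2 /= 6  ⇒  (0, 0, 1, 5)
     R0 -= 2·R2  ⇒  (1, 0, 0, 2)
     R1 -= 4·R2  ⇒  (0, 1, 0, 4)

M[2][3] = 5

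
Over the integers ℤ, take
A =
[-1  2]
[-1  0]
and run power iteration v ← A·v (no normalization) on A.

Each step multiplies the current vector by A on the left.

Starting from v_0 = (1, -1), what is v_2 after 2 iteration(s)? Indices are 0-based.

v_0 = (1, -1).
v_1 = A·v_0 = (-3, -1).
v_2 = A·v_1 = (1, 3).

v_2 = (1, 3)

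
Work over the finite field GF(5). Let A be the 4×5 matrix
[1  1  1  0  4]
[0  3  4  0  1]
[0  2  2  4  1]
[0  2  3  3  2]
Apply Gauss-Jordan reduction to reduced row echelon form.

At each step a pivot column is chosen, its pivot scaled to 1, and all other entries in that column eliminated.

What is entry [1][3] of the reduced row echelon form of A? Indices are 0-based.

[1] R0 /= 1  ⇒  (1, 1, 1, 0, 4)
[2] R1 /= 3  ⇒  (0, 1, 3, 0, 2)
     R0 -= 1·R1  ⇒  (1, 0, 3, 0, 2)
     R2 -= 2·R1  ⇒  (0, 0, 1, 4, 2)
     R3 -= 2·R1  ⇒  (0, 0, 2, 3, 3)
[3] R2 /= 1  ⇒  (0, 0, 1, 4, 2)
     R0 -= 3·R2  ⇒  (1, 0, 0, 3, 1)
     R1 -= 3·R2  ⇒  (0, 1, 0, 3, 1)
     R3 -= 2·R2  ⇒  (0, 0, 0, 0, 4)
column 3 empty below row 3
[4] R3 /= 4  ⇒  (0, 0, 0, 0, 1)
     R0 -= 1·R3  ⇒  (1, 0, 0, 3, 0)
     R1 -= 1·R3  ⇒  (0, 1, 0, 3, 0)
     R2 -= 2·R3  ⇒  (0, 0, 1, 4, 0)

M[1][3] = 3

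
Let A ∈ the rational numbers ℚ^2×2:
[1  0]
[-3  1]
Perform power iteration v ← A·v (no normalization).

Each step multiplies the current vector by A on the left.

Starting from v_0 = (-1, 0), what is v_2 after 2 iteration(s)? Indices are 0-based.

v_0 = (-1, 0).
v_1 = A·v_0 = (-1, 3).
v_2 = A·v_1 = (-1, 6).

v_2 = (-1, 6)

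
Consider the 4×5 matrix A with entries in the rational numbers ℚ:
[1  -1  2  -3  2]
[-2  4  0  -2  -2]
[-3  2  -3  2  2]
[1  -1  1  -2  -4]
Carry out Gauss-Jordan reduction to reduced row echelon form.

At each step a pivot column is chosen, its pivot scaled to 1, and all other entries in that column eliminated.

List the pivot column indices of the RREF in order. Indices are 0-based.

step 1: normalize row 0 (÷1) = (1, -1, 2, -3, 2)
  row 1: subtract -2×row0 = (0, 2, 4, -8, 2)
  row 2: subtract -3×row0 = (0, -1, 3, -7, 8)
  row 3: subtract 1×row0 = (0, 0, -1, 1, -6)
step 2: normalize row 1 (÷2) = (0, 1, 2, -4, 1)
  row 0: subtract -1×row1 = (1, 0, 4, -7, 3)
  row 2: subtract -1×row1 = (0, 0, 5, -11, 9)
step 3: normalize row 2 (÷5) = (0, 0, 1, -11/5, 9/5)
  row 0: subtract 4×row2 = (1, 0, 0, 9/5, -21/5)
  row 1: subtract 2×row2 = (0, 1, 0, 2/5, -13/5)
  row 3: subtract -1×row2 = (0, 0, 0, -6/5, -21/5)
step 4: normalize row 3 (÷-6/5) = (0, 0, 0, 1, 7/2)
  row 0: subtract 9/5×row3 = (1, 0, 0, 0, -21/2)
  row 1: subtract 2/5×row3 = (0, 1, 0, 0, -4)
  row 2: subtract -11/5×row3 = (0, 0, 1, 0, 19/2)

pivot columns: 0, 1, 2, 3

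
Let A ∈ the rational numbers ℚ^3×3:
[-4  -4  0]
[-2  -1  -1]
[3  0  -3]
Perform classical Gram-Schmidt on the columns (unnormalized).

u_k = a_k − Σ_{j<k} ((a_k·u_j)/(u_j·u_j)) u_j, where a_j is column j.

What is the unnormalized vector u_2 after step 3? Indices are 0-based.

u_2 = (72/169, -288/169, -96/169)

Step 1: u_0 = a_0 = (-4, -2, 3).
Step 2: u_1 = a_1 − (18/29)·u_0 = (-44/29, 7/29, -54/29).
Step 3: u_2 = a_2 − (-7/29)·u_0 − (155/169)·u_1 = (72/169, -288/169, -96/169).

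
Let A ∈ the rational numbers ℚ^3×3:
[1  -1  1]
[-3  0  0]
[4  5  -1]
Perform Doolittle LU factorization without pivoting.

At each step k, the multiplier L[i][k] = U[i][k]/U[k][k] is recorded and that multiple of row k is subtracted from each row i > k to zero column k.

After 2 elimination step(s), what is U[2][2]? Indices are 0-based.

[col 0] pivot 1
  R1 -= -3*R0 → (0, -3, 3)  (L[1][0] := -3)
  R2 -= 4*R0 → (0, 9, -5)  (L[2][0] := 4)
[col 1] pivot -3
  R2 -= -3*R1 → (0, 0, 4)  (L[2][1] := -3)

U[2][2] = 4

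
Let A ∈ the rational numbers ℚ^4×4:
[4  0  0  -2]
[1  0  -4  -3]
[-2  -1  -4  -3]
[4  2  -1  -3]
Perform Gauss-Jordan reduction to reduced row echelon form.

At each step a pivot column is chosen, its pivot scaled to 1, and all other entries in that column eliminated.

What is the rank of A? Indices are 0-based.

rank = 4

[1] R0 /= 4  ⇒  (1, 0, 0, -1/2)
     R1 -= 1·R0  ⇒  (0, 0, -4, -5/2)
     R2 -= -2·R0  ⇒  (0, -1, -4, -4)
     R3 -= 4·R0  ⇒  (0, 2, -1, -1)
[2] R1 <-> R2
[2] R1 /= -1  ⇒  (0, 1, 4, 4)
     R3 -= 2·R1  ⇒  (0, 0, -9, -9)
[3] R2 /= -4  ⇒  (0, 0, 1, 5/8)
     R1 -= 4·R2  ⇒  (0, 1, 0, 3/2)
     R3 -= -9·R2  ⇒  (0, 0, 0, -27/8)
[4] R3 /= -27/8  ⇒  (0, 0, 0, 1)
     R0 -= -1/2·R3  ⇒  (1, 0, 0, 0)
     R1 -= 3/2·R3  ⇒  (0, 1, 0, 0)
     R2 -= 5/8·R3  ⇒  (0, 0, 1, 0)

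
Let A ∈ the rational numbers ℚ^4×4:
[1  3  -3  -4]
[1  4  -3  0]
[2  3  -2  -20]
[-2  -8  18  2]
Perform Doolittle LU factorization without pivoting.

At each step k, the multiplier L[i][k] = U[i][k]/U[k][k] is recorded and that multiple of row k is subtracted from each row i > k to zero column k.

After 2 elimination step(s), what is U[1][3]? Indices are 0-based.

[col 0] pivot 1
  R1 -= 1*R0 → (0, 1, 0, 4)  (L[1][0] := 1)
  R2 -= 2*R0 → (0, -3, 4, -12)  (L[2][0] := 2)
  R3 -= -2*R0 → (0, -2, 12, -6)  (L[3][0] := -2)
[col 1] pivot 1
  R2 -= -3*R1 → (0, 0, 4, 0)  (L[2][1] := -3)
  R3 -= -2*R1 → (0, 0, 12, 2)  (L[3][1] := -2)

U[1][3] = 4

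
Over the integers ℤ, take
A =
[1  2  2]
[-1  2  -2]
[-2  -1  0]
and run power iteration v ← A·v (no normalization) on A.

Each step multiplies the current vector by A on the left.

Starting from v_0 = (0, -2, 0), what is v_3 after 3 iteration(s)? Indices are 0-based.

v_0 = (0, -2, 0).
v_1 = A·v_0 = (-4, -4, 2).
v_2 = A·v_1 = (-8, -8, 12).
v_3 = A·v_2 = (0, -32, 24).

v_3 = (0, -32, 24)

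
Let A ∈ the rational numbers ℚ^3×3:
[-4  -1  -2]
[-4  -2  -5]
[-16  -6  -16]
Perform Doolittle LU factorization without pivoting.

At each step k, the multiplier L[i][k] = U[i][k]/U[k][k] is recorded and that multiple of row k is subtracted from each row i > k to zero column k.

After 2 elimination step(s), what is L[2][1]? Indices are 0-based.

k=0: U[0][0]=-4
  eliminate (1,0): mult=1, new row 1: (0, -1, -3); set L[1][0]=1
  eliminate (2,0): mult=4, new row 2: (0, -2, -8); set L[2][0]=4
k=1: U[1][1]=-1
  eliminate (2,1): mult=2, new row 2: (0, 0, -2); set L[2][1]=2

L[2][1] = 2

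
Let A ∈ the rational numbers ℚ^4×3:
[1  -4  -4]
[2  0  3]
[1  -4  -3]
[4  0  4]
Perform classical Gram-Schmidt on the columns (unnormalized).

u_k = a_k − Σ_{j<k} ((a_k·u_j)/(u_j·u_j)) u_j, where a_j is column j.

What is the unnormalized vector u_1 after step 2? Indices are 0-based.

u_1 = (-40/11, 8/11, -40/11, 16/11)

Step 1: u_0 = a_0 = (1, 2, 1, 4).
Step 2: u_1 = a_1 − (-4/11)·u_0 = (-40/11, 8/11, -40/11, 16/11).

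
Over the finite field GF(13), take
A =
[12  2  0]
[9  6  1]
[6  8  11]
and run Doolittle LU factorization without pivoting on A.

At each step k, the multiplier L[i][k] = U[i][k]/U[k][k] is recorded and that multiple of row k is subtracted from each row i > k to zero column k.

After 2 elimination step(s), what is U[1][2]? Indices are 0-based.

U[1][2] = 1

k=0: U[0][0]=12
  eliminate (1,0): mult=4, new row 1: (0, 11, 1); set L[1][0]=4
  eliminate (2,0): mult=7, new row 2: (0, 7, 11); set L[2][0]=7
k=1: U[1][1]=11
  eliminate (2,1): mult=3, new row 2: (0, 0, 8); set L[2][1]=3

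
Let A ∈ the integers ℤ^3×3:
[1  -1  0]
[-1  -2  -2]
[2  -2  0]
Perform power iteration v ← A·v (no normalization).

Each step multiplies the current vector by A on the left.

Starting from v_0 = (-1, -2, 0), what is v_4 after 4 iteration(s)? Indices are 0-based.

v_4 = (-39, -155, -78)

v_0 = (-1, -2, 0).
v_1 = A·v_0 = (1, 5, 2).
v_2 = A·v_1 = (-4, -15, -8).
v_3 = A·v_2 = (11, 50, 22).
v_4 = A·v_3 = (-39, -155, -78).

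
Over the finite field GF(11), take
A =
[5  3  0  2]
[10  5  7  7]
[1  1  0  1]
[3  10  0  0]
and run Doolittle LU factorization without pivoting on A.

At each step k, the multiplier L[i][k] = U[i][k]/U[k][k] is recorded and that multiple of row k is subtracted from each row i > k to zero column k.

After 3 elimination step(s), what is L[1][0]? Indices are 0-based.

L[1][0] = 2

[col 0] pivot 5
  R1 -= 2*R0 → (0, 10, 7, 3)  (L[1][0] := 2)
  R2 -= 9*R0 → (0, 7, 0, 5)  (L[2][0] := 9)
  R3 -= 5*R0 → (0, 6, 0, 1)  (L[3][0] := 5)
[col 1] pivot 10
  R2 -= 4*R1 → (0, 0, 5, 4)  (L[2][1] := 4)
  R3 -= 5*R1 → (0, 0, 9, 8)  (L[3][1] := 5)
[col 2] pivot 5
  R3 -= 4*R2 → (0, 0, 0, 3)  (L[3][2] := 4)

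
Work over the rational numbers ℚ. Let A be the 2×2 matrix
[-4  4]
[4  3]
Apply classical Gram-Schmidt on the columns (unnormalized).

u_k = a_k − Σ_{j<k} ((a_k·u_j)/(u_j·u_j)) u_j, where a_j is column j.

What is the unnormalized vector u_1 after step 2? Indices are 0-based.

u_1 = (7/2, 7/2)

Step 1: u_0 = a_0 = (-4, 4).
Step 2: u_1 = a_1 − (-1/8)·u_0 = (7/2, 7/2).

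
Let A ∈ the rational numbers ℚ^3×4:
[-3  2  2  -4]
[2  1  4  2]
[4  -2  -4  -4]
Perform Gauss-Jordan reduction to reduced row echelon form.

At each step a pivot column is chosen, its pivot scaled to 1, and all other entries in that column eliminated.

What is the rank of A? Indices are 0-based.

rank = 3

pivot(0,0)=-3: scale R0 → (1, -2/3, -2/3, 4/3)
  clear (1,0): R1 −= (2)R0 → (0, 7/3, 16/3, -2/3)
  clear (2,0): R2 −= (4)R0 → (0, 2/3, -4/3, -28/3)
pivot(1,1)=7/3: scale R1 → (0, 1, 16/7, -2/7)
  clear (0,1): R0 −= (-2/3)R1 → (1, 0, 6/7, 8/7)
  clear (2,1): R2 −= (2/3)R1 → (0, 0, -20/7, -64/7)
pivot(2,2)=-20/7: scale R2 → (0, 0, 1, 16/5)
  clear (0,2): R0 −= (6/7)R2 → (1, 0, 0, -8/5)
  clear (1,2): R1 −= (16/7)R2 → (0, 1, 0, -38/5)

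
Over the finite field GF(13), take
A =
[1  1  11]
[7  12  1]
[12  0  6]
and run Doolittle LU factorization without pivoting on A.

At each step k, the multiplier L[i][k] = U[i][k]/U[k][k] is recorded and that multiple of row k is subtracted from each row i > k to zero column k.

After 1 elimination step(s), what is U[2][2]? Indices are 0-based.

[col 0] pivot 1
  R1 -= 7*R0 → (0, 5, 2)  (L[1][0] := 7)
  R2 -= 12*R0 → (0, 1, 4)  (L[2][0] := 12)

U[2][2] = 4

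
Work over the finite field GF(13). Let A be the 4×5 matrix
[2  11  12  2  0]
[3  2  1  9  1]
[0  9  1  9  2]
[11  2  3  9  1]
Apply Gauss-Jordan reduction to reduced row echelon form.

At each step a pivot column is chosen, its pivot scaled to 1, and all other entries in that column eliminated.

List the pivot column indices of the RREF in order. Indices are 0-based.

pivot columns: 0, 1, 2, 3

[1] R0 /= 2  ⇒  (1, 12, 6, 1, 0)
     R1 -= 3·R0  ⇒  (0, 5, 9, 6, 1)
     R3 -= 11·R0  ⇒  (0, 0, 2, 11, 1)
[2] R1 /= 5  ⇒  (0, 1, 7, 9, 8)
     R0 -= 12·R1  ⇒  (1, 0, 0, 10, 8)
     R2 -= 9·R1  ⇒  (0, 0, 3, 6, 8)
[3] R2 /= 3  ⇒  (0, 0, 1, 2, 7)
     R1 -= 7·R2  ⇒  (0, 1, 0, 8, 11)
     R3 -= 2·R2  ⇒  (0, 0, 0, 7, 0)
[4] R3 /= 7  ⇒  (0, 0, 0, 1, 0)
     R0 -= 10·R3  ⇒  (1, 0, 0, 0, 8)
     R1 -= 8·R3  ⇒  (0, 1, 0, 0, 11)
     R2 -= 2·R3  ⇒  (0, 0, 1, 0, 7)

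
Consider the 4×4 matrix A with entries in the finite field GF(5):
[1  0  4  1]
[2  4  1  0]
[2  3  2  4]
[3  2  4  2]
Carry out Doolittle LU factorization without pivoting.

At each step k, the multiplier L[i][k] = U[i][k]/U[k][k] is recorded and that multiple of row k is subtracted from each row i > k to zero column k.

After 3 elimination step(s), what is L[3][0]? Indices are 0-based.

L[3][0] = 3

Step 1: pivot at (0,0) is 1.
  row1 ← row1 − (2)·row0  ⇒  L[1][0]=2, U row1=(0, 4, 3, 3)
  row2 ← row2 − (2)·row0  ⇒  L[2][0]=2, U row2=(0, 3, 4, 2)
  row3 ← row3 − (3)·row0  ⇒  L[3][0]=3, U row3=(0, 2, 2, 4)
Step 2: pivot at (1,1) is 4.
  row2 ← row2 − (2)·row1  ⇒  L[2][1]=2, U row2=(0, 0, 3, 1)
  row3 ← row3 − (3)·row1  ⇒  L[3][1]=3, U row3=(0, 0, 3, 0)
Step 3: pivot at (2,2) is 3.
  row3 ← row3 − (1)·row2  ⇒  L[3][2]=1, U row3=(0, 0, 0, 4)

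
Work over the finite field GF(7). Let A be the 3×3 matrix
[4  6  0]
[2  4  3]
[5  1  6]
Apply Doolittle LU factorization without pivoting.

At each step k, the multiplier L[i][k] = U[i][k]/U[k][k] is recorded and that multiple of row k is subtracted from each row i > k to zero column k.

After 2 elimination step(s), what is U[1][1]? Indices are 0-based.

U[1][1] = 1

Step 1: pivot at (0,0) is 4.
  row1 ← row1 − (4)·row0  ⇒  L[1][0]=4, U row1=(0, 1, 3)
  row2 ← row2 − (3)·row0  ⇒  L[2][0]=3, U row2=(0, 4, 6)
Step 2: pivot at (1,1) is 1.
  row2 ← row2 − (4)·row1  ⇒  L[2][1]=4, U row2=(0, 0, 1)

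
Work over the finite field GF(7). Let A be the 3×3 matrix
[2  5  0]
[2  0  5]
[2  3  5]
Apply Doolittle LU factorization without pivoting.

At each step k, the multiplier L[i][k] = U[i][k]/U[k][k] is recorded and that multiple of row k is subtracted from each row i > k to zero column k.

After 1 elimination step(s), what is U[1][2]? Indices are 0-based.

k=0: U[0][0]=2
  eliminate (1,0): mult=1, new row 1: (0, 2, 5); set L[1][0]=1
  eliminate (2,0): mult=1, new row 2: (0, 5, 5); set L[2][0]=1

U[1][2] = 5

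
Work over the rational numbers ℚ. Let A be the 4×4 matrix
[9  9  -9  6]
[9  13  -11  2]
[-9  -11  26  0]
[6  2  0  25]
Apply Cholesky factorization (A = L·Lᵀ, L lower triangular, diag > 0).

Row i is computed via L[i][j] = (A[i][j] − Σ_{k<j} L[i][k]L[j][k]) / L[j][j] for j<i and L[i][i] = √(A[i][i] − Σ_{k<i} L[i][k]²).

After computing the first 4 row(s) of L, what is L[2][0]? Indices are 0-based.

L[2][0] = -3

Step 1: L[0][0] = √(9) = 3.
  L[1][0] = (9) / L[0][0] = 3.
Step 2: L[1][1] = √(4) = 2.
  L[2][0] = (-9) / L[0][0] = -3.
  L[2][1] = (-2) / L[1][1] = -1.
Step 3: L[2][2] = √(16) = 4.
  L[3][0] = (6) / L[0][0] = 2.
  L[3][1] = (-4) / L[1][1] = -2.
  L[3][2] = (4) / L[2][2] = 1.
Step 4: L[3][3] = √(16) = 4.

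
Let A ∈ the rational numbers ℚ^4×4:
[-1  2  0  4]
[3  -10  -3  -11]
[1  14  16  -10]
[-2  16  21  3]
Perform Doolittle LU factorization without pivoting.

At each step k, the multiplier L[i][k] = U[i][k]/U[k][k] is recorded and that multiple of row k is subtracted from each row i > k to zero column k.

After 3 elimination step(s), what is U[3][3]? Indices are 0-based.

k=0: U[0][0]=-1
  eliminate (1,0): mult=-3, new row 1: (0, -4, -3, 1); set L[1][0]=-3
  eliminate (2,0): mult=-1, new row 2: (0, 16, 16, -6); set L[2][0]=-1
  eliminate (3,0): mult=2, new row 3: (0, 12, 21, -5); set L[3][0]=2
k=1: U[1][1]=-4
  eliminate (2,1): mult=-4, new row 2: (0, 0, 4, -2); set L[2][1]=-4
  eliminate (3,1): mult=-3, new row 3: (0, 0, 12, -2); set L[3][1]=-3
k=2: U[2][2]=4
  eliminate (3,2): mult=3, new row 3: (0, 0, 0, 4); set L[3][2]=3

U[3][3] = 4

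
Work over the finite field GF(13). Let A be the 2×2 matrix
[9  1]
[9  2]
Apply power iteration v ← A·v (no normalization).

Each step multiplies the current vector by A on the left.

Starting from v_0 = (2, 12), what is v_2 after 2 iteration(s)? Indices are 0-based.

v_2 = (0, 3)

v_0 = (2, 12).
v_1 = A·v_0 = (4, 3).
v_2 = A·v_1 = (0, 3).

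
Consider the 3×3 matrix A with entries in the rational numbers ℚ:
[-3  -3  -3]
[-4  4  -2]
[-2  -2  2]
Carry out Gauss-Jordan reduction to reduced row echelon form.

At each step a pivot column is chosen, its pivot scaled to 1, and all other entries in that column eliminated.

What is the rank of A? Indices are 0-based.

rank = 3

[1] R0 /= -3  ⇒  (1, 1, 1)
     R1 -= -4·R0  ⇒  (0, 8, 2)
     R2 -= -2·R0  ⇒  (0, 0, 4)
[2] R1 /= 8  ⇒  (0, 1, 1/4)
     R0 -= 1·R1  ⇒  (1, 0, 3/4)
[3] R2 /= 4  ⇒  (0, 0, 1)
     R0 -= 3/4·R2  ⇒  (1, 0, 0)
     R1 -= 1/4·R2  ⇒  (0, 1, 0)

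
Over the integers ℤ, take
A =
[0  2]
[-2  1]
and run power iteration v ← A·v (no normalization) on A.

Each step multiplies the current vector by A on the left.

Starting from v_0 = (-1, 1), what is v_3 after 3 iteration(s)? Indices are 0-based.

v_3 = (-2, -13)

v_0 = (-1, 1).
v_1 = A·v_0 = (2, 3).
v_2 = A·v_1 = (6, -1).
v_3 = A·v_2 = (-2, -13).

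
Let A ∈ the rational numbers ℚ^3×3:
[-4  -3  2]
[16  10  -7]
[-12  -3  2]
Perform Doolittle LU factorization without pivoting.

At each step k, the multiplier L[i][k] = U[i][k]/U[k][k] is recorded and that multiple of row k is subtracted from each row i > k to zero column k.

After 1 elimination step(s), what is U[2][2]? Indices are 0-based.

k=0: U[0][0]=-4
  eliminate (1,0): mult=-4, new row 1: (0, -2, 1); set L[1][0]=-4
  eliminate (2,0): mult=3, new row 2: (0, 6, -4); set L[2][0]=3

U[2][2] = -4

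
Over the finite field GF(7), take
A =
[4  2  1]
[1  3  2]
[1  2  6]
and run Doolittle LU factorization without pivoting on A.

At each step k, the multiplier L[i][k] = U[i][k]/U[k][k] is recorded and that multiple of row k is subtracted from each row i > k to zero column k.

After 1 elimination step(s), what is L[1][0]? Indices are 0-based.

Step 1: pivot at (0,0) is 4.
  row1 ← row1 − (2)·row0  ⇒  L[1][0]=2, U row1=(0, 6, 0)
  row2 ← row2 − (2)·row0  ⇒  L[2][0]=2, U row2=(0, 5, 4)

L[1][0] = 2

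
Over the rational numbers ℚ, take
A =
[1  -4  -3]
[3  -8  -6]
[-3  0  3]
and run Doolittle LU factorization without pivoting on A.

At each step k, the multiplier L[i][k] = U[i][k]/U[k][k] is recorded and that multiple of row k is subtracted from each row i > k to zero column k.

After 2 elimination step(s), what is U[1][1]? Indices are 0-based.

U[1][1] = 4

Step 1: pivot at (0,0) is 1.
  row1 ← row1 − (3)·row0  ⇒  L[1][0]=3, U row1=(0, 4, 3)
  row2 ← row2 − (-3)·row0  ⇒  L[2][0]=-3, U row2=(0, -12, -6)
Step 2: pivot at (1,1) is 4.
  row2 ← row2 − (-3)·row1  ⇒  L[2][1]=-3, U row2=(0, 0, 3)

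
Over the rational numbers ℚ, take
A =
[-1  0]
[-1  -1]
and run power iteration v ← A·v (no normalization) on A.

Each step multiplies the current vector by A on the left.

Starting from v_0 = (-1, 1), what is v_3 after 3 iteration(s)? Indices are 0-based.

v_3 = (1, 2)

v_0 = (-1, 1).
v_1 = A·v_0 = (1, 0).
v_2 = A·v_1 = (-1, -1).
v_3 = A·v_2 = (1, 2).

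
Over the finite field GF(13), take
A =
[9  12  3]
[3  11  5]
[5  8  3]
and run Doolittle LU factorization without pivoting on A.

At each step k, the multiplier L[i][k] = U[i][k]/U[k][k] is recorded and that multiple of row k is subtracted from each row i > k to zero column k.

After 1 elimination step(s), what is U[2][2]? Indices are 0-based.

U[2][2] = 10

[col 0] pivot 9
  R1 -= 9*R0 → (0, 7, 4)  (L[1][0] := 9)
  R2 -= 2*R0 → (0, 10, 10)  (L[2][0] := 2)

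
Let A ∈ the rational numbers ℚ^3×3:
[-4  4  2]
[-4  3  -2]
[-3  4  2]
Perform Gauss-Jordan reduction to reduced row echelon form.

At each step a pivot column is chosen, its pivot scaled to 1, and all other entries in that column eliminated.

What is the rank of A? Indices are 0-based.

[1] R0 /= -4  ⇒  (1, -1, -1/2)
     R1 -= -4·R0  ⇒  (0, -1, -4)
     R2 -= -3·R0  ⇒  (0, 1, 1/2)
[2] R1 /= -1  ⇒  (0, 1, 4)
     R0 -= -1·R1  ⇒  (1, 0, 7/2)
     R2 -= 1·R1  ⇒  (0, 0, -7/2)
[3] R2 /= -7/2  ⇒  (0, 0, 1)
     R0 -= 7/2·R2  ⇒  (1, 0, 0)
     R1 -= 4·R2  ⇒  (0, 1, 0)

rank = 3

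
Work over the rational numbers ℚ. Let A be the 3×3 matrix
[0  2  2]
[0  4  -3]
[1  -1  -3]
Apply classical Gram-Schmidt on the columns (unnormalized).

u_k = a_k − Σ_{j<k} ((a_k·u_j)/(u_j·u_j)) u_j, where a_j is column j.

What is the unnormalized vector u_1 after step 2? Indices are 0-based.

u_1 = (2, 4, 0)

Step 1: u_0 = a_0 = (0, 0, 1).
Step 2: u_1 = a_1 − (-1)·u_0 = (2, 4, 0).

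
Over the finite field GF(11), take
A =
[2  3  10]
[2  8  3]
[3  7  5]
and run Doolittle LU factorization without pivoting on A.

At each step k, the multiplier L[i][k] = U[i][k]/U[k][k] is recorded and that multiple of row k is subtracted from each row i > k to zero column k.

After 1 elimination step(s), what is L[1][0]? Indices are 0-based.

Step 1: pivot at (0,0) is 2.
  row1 ← row1 − (1)·row0  ⇒  L[1][0]=1, U row1=(0, 5, 4)
  row2 ← row2 − (7)·row0  ⇒  L[2][0]=7, U row2=(0, 8, 1)

L[1][0] = 1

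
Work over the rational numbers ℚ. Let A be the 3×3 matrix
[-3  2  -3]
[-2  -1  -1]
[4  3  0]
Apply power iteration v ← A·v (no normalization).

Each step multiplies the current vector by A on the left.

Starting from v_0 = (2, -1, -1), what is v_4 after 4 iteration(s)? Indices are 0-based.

v_0 = (2, -1, -1).
v_1 = A·v_0 = (-5, -2, 5).
v_2 = A·v_1 = (-4, 7, -26).
v_3 = A·v_2 = (104, 27, 5).
v_4 = A·v_3 = (-273, -240, 497).

v_4 = (-273, -240, 497)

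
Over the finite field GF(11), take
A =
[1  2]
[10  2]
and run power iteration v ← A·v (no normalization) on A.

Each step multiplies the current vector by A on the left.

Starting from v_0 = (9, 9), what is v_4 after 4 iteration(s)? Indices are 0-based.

v_4 = (0, 1)

v_0 = (9, 9).
v_1 = A·v_0 = (5, 9).
v_2 = A·v_1 = (1, 2).
v_3 = A·v_2 = (5, 3).
v_4 = A·v_3 = (0, 1).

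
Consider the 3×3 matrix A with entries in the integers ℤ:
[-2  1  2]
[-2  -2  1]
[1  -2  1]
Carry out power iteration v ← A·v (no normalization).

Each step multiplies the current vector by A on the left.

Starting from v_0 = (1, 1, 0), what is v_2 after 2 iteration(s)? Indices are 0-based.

v_0 = (1, 1, 0).
v_1 = A·v_0 = (-1, -4, -1).
v_2 = A·v_1 = (-4, 9, 6).

v_2 = (-4, 9, 6)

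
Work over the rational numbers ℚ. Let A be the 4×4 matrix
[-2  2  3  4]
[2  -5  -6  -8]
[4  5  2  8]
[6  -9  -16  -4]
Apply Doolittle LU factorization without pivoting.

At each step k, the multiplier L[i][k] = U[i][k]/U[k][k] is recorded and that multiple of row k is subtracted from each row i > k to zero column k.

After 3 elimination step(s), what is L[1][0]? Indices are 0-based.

L[1][0] = -1

Step 1: pivot at (0,0) is -2.
  row1 ← row1 − (-1)·row0  ⇒  L[1][0]=-1, U row1=(0, -3, -3, -4)
  row2 ← row2 − (-2)·row0  ⇒  L[2][0]=-2, U row2=(0, 9, 8, 16)
  row3 ← row3 − (-3)·row0  ⇒  L[3][0]=-3, U row3=(0, -3, -7, 8)
Step 2: pivot at (1,1) is -3.
  row2 ← row2 − (-3)·row1  ⇒  L[2][1]=-3, U row2=(0, 0, -1, 4)
  row3 ← row3 − (1)·row1  ⇒  L[3][1]=1, U row3=(0, 0, -4, 12)
Step 3: pivot at (2,2) is -1.
  row3 ← row3 − (4)·row2  ⇒  L[3][2]=4, U row3=(0, 0, 0, -4)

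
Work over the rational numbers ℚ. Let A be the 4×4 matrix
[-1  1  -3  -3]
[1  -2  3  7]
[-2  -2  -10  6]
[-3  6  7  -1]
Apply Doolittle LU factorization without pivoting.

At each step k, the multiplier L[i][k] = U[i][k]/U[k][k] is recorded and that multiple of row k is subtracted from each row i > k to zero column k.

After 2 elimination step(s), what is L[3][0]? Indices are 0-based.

L[3][0] = 3

Step 1: pivot at (0,0) is -1.
  row1 ← row1 − (-1)·row0  ⇒  L[1][0]=-1, U row1=(0, -1, 0, 4)
  row2 ← row2 − (2)·row0  ⇒  L[2][0]=2, U row2=(0, -4, -4, 12)
  row3 ← row3 − (3)·row0  ⇒  L[3][0]=3, U row3=(0, 3, 16, 8)
Step 2: pivot at (1,1) is -1.
  row2 ← row2 − (4)·row1  ⇒  L[2][1]=4, U row2=(0, 0, -4, -4)
  row3 ← row3 − (-3)·row1  ⇒  L[3][1]=-3, U row3=(0, 0, 16, 20)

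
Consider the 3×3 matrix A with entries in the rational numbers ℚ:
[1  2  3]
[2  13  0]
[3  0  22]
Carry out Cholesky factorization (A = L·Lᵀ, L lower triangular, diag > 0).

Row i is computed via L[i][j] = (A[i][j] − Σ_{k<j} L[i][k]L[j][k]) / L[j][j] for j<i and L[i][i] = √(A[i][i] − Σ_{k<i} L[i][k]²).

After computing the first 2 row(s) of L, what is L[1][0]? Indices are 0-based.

L[1][0] = 2

Step 1: L[0][0] = √(1) = 1.
  L[1][0] = (2) / L[0][0] = 2.
Step 2: L[1][1] = √(9) = 3.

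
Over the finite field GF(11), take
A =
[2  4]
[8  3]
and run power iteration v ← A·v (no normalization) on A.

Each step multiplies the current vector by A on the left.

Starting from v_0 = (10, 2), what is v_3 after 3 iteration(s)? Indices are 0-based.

v_0 = (10, 2).
v_1 = A·v_0 = (6, 9).
v_2 = A·v_1 = (4, 9).
v_3 = A·v_2 = (0, 4).

v_3 = (0, 4)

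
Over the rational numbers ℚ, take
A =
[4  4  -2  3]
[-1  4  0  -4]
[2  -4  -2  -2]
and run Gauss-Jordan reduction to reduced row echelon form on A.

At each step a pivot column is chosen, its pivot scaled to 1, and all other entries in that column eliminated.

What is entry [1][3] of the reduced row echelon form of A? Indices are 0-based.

pivot(0,0)=4: scale R0 → (1, 1, -1/2, 3/4)
  clear (1,0): R1 −= (-1)R0 → (0, 5, -1/2, -13/4)
  clear (2,0): R2 −= (2)R0 → (0, -6, -1, -7/2)
pivot(1,1)=5: scale R1 → (0, 1, -1/10, -13/20)
  clear (0,1): R0 −= (1)R1 → (1, 0, -2/5, 7/5)
  clear (2,1): R2 −= (-6)R1 → (0, 0, -8/5, -37/5)
pivot(2,2)=-8/5: scale R2 → (0, 0, 1, 37/8)
  clear (0,2): R0 −= (-2/5)R2 → (1, 0, 0, 13/4)
  clear (1,2): R1 −= (-1/10)R2 → (0, 1, 0, -3/16)

M[1][3] = -3/16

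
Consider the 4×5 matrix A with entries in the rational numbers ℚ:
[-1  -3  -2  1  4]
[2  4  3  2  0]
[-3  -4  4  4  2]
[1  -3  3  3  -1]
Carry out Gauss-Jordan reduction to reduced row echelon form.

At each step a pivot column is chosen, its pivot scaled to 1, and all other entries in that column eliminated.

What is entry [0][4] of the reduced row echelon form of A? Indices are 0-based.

M[0][4] = -10/13

pivot(0,0)=-1: scale R0 → (1, 3, 2, -1, -4)
  clear (1,0): R1 −= (2)R0 → (0, -2, -1, 4, 8)
  clear (2,0): R2 −= (-3)R0 → (0, 5, 10, 1, -10)
  clear (3,0): R3 −= (1)R0 → (0, -6, 1, 4, 3)
pivot(1,1)=-2: scale R1 → (0, 1, 1/2, -2, -4)
  clear (0,1): R0 −= (3)R1 → (1, 0, 1/2, 5, 8)
  clear (2,1): R2 −= (5)R1 → (0, 0, 15/2, 11, 10)
  clear (3,1): R3 −= (-6)R1 → (0, 0, 4, -8, -21)
pivot(2,2)=15/2: scale R2 → (0, 0, 1, 22/15, 4/3)
  clear (0,2): R0 −= (1/2)R2 → (1, 0, 0, 64/15, 22/3)
  clear (1,2): R1 −= (1/2)R2 → (0, 1, 0, -41/15, -14/3)
  clear (3,2): R3 −= (4)R2 → (0, 0, 0, -208/15, -79/3)
pivot(3,3)=-208/15: scale R3 → (0, 0, 0, 1, 395/208)
  clear (0,3): R0 −= (64/15)R3 → (1, 0, 0, 0, -10/13)
  clear (1,3): R1 −= (-41/15)R3 → (0, 1, 0, 0, 109/208)
  clear (2,3): R2 −= (22/15)R3 → (0, 0, 1, 0, -151/104)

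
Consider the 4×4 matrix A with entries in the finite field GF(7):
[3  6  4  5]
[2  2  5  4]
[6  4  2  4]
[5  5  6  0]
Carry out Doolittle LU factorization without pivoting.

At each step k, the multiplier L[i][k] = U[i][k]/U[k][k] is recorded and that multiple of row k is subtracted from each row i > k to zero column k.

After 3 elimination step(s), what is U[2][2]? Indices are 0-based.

k=0: U[0][0]=3
  eliminate (1,0): mult=3, new row 1: (0, 5, 0, 3); set L[1][0]=3
  eliminate (2,0): mult=2, new row 2: (0, 6, 1, 1); set L[2][0]=2
  eliminate (3,0): mult=4, new row 3: (0, 2, 4, 1); set L[3][0]=4
k=1: U[1][1]=5
  eliminate (2,1): mult=4, new row 2: (0, 0, 1, 3); set L[2][1]=4
  eliminate (3,1): mult=6, new row 3: (0, 0, 4, 4); set L[3][1]=6
k=2: U[2][2]=1
  eliminate (3,2): mult=4, new row 3: (0, 0, 0, 6); set L[3][2]=4

U[2][2] = 1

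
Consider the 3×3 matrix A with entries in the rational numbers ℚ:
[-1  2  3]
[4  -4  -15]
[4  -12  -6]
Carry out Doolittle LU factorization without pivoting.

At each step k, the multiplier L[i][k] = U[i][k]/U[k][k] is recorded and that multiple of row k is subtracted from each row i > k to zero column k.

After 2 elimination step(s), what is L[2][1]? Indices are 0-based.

Step 1: pivot at (0,0) is -1.
  row1 ← row1 − (-4)·row0  ⇒  L[1][0]=-4, U row1=(0, 4, -3)
  row2 ← row2 − (-4)·row0  ⇒  L[2][0]=-4, U row2=(0, -4, 6)
Step 2: pivot at (1,1) is 4.
  row2 ← row2 − (-1)·row1  ⇒  L[2][1]=-1, U row2=(0, 0, 3)

L[2][1] = -1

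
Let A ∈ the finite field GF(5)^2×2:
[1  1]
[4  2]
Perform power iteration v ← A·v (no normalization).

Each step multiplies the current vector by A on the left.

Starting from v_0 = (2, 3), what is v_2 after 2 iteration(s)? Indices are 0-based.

v_0 = (2, 3).
v_1 = A·v_0 = (0, 4).
v_2 = A·v_1 = (4, 3).

v_2 = (4, 3)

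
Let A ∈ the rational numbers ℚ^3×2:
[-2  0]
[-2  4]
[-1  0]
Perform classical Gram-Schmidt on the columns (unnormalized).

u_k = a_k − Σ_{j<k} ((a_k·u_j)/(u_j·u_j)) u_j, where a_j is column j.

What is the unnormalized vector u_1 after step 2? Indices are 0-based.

Step 1: u_0 = a_0 = (-2, -2, -1).
Step 2: u_1 = a_1 − (-8/9)·u_0 = (-16/9, 20/9, -8/9).

u_1 = (-16/9, 20/9, -8/9)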